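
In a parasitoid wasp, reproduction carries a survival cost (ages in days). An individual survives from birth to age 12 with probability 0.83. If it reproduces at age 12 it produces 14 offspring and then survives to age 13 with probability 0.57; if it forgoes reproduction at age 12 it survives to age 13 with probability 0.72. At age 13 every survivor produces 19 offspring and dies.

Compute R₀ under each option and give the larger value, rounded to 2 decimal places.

breed at age 12: R₀ = 0.83 × (14 + 0.57 × 19) = 0.83 × 24.8300 = 20.6089
delay to age 13: R₀ = 0.83 × (0.72 × 19) = 0.83 × 13.6800 = 11.3544
Higher: breed at age 12 (20.6089).

20.61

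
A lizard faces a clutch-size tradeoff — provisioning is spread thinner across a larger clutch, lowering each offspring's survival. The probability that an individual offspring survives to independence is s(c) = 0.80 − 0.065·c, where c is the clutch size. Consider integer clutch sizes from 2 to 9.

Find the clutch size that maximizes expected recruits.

6

Expected recruits = c × s(c):
  c=2: 2 × 0.670 = 1.340
  c=3: 3 × 0.605 = 1.815
  c=4: 4 × 0.540 = 2.160
  c=5: 5 × 0.475 = 2.375
  c=6: 6 × 0.410 = 2.460
  c=7: 7 × 0.345 = 2.415
  c=8: 8 × 0.280 = 2.240
  c=9: 9 × 0.215 = 1.935
Maximum at c = 6 (2.460 recruits).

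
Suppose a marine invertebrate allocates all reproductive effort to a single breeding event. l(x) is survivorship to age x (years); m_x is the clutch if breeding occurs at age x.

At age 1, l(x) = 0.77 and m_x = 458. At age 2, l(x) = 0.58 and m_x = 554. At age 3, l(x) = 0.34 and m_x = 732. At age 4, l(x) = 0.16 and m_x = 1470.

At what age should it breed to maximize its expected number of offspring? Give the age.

1

Expected offspring if breeding at age x = l(x) × m_x:
  age 1: 0.77 × 458 = 352.660
  age 2: 0.58 × 554 = 321.320
  age 3: 0.34 × 732 = 248.880
  age 4: 0.16 × 1470 = 235.200
Maximum at age 1 (352.660).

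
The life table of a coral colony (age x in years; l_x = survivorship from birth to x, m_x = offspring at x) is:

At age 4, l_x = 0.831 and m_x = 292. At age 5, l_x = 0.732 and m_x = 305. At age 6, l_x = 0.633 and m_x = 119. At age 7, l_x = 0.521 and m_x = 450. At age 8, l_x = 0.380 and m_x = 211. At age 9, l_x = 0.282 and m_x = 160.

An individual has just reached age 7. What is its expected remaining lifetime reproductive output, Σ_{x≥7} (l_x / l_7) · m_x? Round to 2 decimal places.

l_7 = 0.521. Conditional survival from age 7 to x is l_x / l_7.
  x=7: (0.521/0.521) × 450 = 450.0000
  x=8: (0.380/0.521) × 211 = 153.8964
  x=9: (0.282/0.521) × 160 = 86.6027
Sum = 450.0000 + 153.8964 + 86.6027 = 690.4990

690.50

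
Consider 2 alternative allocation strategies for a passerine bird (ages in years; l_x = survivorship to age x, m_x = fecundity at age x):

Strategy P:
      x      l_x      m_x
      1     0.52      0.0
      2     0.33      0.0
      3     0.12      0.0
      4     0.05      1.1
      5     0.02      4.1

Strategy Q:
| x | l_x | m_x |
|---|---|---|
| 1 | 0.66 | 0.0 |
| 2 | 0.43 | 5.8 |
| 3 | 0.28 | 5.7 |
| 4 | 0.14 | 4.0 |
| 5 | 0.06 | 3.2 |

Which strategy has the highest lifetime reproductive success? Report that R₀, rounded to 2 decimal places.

Strategy P: R₀ = 0.52×0.0 + 0.33×0.0 + 0.12×0.0 + 0.05×1.1 + 0.02×4.1 = 0.1370
Strategy Q: R₀ = 0.66×0.0 + 0.43×5.8 + 0.28×5.7 + 0.14×4.0 + 0.06×3.2 = 4.8420
Highest R₀: strategy Q with 4.8420.

4.84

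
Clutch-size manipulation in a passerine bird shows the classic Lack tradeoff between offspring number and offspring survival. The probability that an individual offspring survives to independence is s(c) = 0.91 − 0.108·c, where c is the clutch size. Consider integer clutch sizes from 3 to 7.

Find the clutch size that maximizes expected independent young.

4

Expected independent young = c × s(c):
  c=3: 3 × 0.586 = 1.758
  c=4: 4 × 0.478 = 1.912
  c=5: 5 × 0.370 = 1.850
  c=6: 6 × 0.262 = 1.572
  c=7: 7 × 0.154 = 1.078
Maximum at c = 4 (1.912 independent young).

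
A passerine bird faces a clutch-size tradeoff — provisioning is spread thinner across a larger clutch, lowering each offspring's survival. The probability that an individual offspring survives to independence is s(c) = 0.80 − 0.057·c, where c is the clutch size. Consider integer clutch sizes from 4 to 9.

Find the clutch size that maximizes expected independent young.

7

Expected independent young = c × s(c):
  c=4: 4 × 0.572 = 2.288
  c=5: 5 × 0.515 = 2.575
  c=6: 6 × 0.458 = 2.748
  c=7: 7 × 0.401 = 2.807
  c=8: 8 × 0.344 = 2.752
  c=9: 9 × 0.287 = 2.583
Maximum at c = 7 (2.807 independent young).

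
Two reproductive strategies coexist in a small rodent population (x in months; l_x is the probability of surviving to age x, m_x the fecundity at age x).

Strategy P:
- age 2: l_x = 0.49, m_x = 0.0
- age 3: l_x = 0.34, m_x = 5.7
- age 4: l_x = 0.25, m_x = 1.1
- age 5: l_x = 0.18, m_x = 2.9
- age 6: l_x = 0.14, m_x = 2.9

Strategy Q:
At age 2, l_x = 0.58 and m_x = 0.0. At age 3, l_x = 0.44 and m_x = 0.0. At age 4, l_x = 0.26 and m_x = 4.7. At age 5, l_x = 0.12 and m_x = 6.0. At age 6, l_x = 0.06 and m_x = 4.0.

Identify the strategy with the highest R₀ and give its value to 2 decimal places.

3.14

Strategy P: R₀ = 0.49×0.0 + 0.34×5.7 + 0.25×1.1 + 0.18×2.9 + 0.14×2.9 = 3.1410
Strategy Q: R₀ = 0.58×0.0 + 0.44×0.0 + 0.26×4.7 + 0.12×6.0 + 0.06×4.0 = 2.1820
Highest R₀: strategy P with 3.1410.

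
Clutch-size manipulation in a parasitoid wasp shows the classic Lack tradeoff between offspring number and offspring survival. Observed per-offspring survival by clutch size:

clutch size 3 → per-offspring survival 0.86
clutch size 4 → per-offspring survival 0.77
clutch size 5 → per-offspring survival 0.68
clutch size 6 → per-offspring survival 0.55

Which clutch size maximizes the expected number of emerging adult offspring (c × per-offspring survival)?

5

Expected emerging adult offspring = c × s(c):
  c=3: 3 × 0.86 = 2.580
  c=4: 4 × 0.77 = 3.080
  c=5: 5 × 0.68 = 3.400
  c=6: 6 × 0.55 = 3.300
Maximum at c = 5 (3.400 emerging adult offspring).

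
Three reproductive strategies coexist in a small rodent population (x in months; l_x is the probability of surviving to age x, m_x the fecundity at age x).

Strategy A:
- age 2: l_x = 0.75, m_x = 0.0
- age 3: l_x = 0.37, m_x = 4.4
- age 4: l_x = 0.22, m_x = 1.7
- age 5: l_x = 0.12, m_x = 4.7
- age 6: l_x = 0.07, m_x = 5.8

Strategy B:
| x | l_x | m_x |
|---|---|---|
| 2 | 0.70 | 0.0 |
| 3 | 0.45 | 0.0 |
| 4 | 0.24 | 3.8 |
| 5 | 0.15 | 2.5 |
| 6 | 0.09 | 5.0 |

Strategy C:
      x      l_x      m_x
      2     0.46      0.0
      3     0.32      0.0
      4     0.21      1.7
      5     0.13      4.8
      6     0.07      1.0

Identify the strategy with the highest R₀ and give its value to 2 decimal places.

Strategy A: R₀ = 0.75×0.0 + 0.37×4.4 + 0.22×1.7 + 0.12×4.7 + 0.07×5.8 = 2.9720
Strategy B: R₀ = 0.70×0.0 + 0.45×0.0 + 0.24×3.8 + 0.15×2.5 + 0.09×5.0 = 1.7370
Strategy C: R₀ = 0.46×0.0 + 0.32×0.0 + 0.21×1.7 + 0.13×4.8 + 0.07×1.0 = 1.0510
Highest R₀: strategy A with 2.9720.

2.97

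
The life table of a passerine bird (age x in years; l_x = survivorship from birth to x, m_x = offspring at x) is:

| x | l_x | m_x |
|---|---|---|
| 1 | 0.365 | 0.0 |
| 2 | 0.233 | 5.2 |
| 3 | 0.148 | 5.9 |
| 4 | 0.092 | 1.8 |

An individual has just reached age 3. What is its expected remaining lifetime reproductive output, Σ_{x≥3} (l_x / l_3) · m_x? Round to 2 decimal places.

7.02

l_3 = 0.148. Conditional survival from age 3 to x is l_x / l_3.
  x=3: (0.148/0.148) × 5.9 = 5.9000
  x=4: (0.092/0.148) × 1.8 = 1.1189
Sum = 5.9000 + 1.1189 = 7.0189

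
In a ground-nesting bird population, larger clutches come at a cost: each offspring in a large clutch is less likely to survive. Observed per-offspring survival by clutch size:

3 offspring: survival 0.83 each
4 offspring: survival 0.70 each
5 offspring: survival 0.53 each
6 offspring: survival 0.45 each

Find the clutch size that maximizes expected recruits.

4

Expected recruits = c × s(c):
  c=3: 3 × 0.83 = 2.490
  c=4: 4 × 0.70 = 2.800
  c=5: 5 × 0.53 = 2.650
  c=6: 6 × 0.45 = 2.700
Maximum at c = 4 (2.800 recruits).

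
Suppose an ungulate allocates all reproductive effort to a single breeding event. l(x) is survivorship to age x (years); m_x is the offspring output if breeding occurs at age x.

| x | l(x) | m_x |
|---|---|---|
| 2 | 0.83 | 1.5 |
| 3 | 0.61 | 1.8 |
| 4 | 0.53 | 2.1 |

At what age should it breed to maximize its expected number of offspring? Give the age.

Expected offspring if breeding at age x = l(x) × m_x:
  age 2: 0.83 × 1.5 = 1.245
  age 3: 0.61 × 1.8 = 1.098
  age 4: 0.53 × 2.1 = 1.113
Maximum at age 2 (1.245).

2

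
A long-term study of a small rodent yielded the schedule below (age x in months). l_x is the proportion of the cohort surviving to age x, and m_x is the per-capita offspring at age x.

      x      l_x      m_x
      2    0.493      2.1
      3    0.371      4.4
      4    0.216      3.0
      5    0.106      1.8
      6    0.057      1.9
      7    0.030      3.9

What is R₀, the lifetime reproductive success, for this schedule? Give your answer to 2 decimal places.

R₀ = Σ l_x m_x:
  age 2: 0.493 × 2.1 = 1.0353
  age 3: 0.371 × 4.4 = 1.6324
  age 4: 0.216 × 3.0 = 0.6480
  age 5: 0.106 × 1.8 = 0.1908
  age 6: 0.057 × 1.9 = 0.1083
  age 7: 0.030 × 3.9 = 0.1170
R₀ = 1.0353 + 1.6324 + 0.6480 + 0.1908 + 0.1083 + 0.1170 = 3.7318

3.73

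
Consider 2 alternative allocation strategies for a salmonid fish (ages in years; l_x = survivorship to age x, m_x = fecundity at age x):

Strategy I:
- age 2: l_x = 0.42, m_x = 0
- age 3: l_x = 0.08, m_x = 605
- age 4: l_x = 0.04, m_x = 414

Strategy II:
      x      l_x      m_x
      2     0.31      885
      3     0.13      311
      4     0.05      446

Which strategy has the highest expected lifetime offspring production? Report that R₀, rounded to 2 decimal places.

337.08

Strategy I: R₀ = 0.42×0 + 0.08×605 + 0.04×414 = 64.9600
Strategy II: R₀ = 0.31×885 + 0.13×311 + 0.05×446 = 337.0800
Highest R₀: strategy II with 337.0800.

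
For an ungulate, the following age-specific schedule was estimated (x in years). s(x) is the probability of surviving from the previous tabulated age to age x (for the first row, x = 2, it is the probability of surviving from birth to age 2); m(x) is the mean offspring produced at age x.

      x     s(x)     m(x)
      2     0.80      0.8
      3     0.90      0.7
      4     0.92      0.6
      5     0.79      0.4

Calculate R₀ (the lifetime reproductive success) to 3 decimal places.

1.751

Survivorship from birth: l_x = s_2·s_3·…·s_x.
  l_2 = 0.80000
  l_3 = 0.72000
  l_4 = 0.66240
  l_5 = 0.52330
R₀ = Σ l_x m(x):
  age 2: 0.80000 × 0.8 = 0.6400
  age 3: 0.72000 × 0.7 = 0.5040
  age 4: 0.66240 × 0.6 = 0.3974
  age 5: 0.52330 × 0.4 = 0.2093
R₀ = 0.6400 + 0.5040 + 0.3974 + 0.2093 = 1.7508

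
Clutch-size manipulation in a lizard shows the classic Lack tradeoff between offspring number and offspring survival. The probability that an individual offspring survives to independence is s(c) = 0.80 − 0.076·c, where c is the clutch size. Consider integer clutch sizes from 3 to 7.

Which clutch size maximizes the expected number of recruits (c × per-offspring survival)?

Expected recruits = c × s(c):
  c=3: 3 × 0.572 = 1.716
  c=4: 4 × 0.496 = 1.984
  c=5: 5 × 0.420 = 2.100
  c=6: 6 × 0.344 = 2.064
  c=7: 7 × 0.268 = 1.876
Maximum at c = 5 (2.100 recruits).

5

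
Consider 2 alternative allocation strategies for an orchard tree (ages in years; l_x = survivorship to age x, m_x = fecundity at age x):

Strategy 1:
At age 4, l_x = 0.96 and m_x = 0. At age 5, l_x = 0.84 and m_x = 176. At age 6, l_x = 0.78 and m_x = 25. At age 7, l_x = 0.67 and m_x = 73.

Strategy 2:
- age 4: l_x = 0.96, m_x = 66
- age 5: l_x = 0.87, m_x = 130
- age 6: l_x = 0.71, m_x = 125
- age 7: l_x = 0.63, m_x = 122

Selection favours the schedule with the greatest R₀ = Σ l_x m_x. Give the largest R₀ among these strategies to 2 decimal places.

Strategy 1: R₀ = 0.96×0 + 0.84×176 + 0.78×25 + 0.67×73 = 216.2500
Strategy 2: R₀ = 0.96×66 + 0.87×130 + 0.71×125 + 0.63×122 = 342.0700
Highest R₀: strategy 2 with 342.0700.

342.07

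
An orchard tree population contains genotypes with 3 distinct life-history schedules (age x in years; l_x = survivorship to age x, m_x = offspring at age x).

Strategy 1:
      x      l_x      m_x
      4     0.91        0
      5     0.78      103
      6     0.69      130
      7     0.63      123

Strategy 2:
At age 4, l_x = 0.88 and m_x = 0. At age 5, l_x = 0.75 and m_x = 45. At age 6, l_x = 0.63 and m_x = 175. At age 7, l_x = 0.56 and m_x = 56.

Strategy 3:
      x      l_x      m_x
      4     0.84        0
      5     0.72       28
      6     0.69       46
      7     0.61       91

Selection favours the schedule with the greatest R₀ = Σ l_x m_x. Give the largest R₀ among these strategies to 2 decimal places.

Strategy 1: R₀ = 0.91×0 + 0.78×103 + 0.69×130 + 0.63×123 = 247.5300
Strategy 2: R₀ = 0.88×0 + 0.75×45 + 0.63×175 + 0.56×56 = 175.3600
Strategy 3: R₀ = 0.84×0 + 0.72×28 + 0.69×46 + 0.61×91 = 107.4100
Highest R₀: strategy 1 with 247.5300.

247.53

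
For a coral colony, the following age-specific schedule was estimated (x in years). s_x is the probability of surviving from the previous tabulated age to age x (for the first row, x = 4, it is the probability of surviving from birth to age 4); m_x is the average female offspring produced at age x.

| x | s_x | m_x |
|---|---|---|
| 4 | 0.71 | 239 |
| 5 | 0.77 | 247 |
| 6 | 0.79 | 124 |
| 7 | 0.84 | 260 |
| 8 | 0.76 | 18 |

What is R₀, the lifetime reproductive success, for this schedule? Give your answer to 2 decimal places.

457.57

Survivorship from birth: l_x = s_4·s_5·…·s_x.
  l_4 = 0.71000
  l_5 = 0.54670
  l_6 = 0.43189
  l_7 = 0.36279
  l_8 = 0.27572
R₀ = Σ l_x m_x:
  age 4: 0.71000 × 239 = 169.6900
  age 5: 0.54670 × 247 = 135.0349
  age 6: 0.43189 × 124 = 53.5544
  age 7: 0.36279 × 260 = 94.3254
  age 8: 0.27572 × 18 = 4.9630
R₀ = 169.6900 + 135.0349 + 53.5544 + 94.3254 + 4.9630 = 457.5676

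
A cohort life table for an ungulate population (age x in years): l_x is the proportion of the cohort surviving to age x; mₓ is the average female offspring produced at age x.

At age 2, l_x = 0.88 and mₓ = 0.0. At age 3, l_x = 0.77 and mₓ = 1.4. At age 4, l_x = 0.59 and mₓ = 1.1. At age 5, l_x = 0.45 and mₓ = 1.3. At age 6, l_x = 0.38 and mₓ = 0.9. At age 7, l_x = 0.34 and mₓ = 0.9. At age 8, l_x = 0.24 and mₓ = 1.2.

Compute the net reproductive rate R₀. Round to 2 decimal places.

R₀ = Σ l_x mₓ:
  age 2: 0.88 × 0.0 = 0.0000
  age 3: 0.77 × 1.4 = 1.0780
  age 4: 0.59 × 1.1 = 0.6490
  age 5: 0.45 × 1.3 = 0.5850
  age 6: 0.38 × 0.9 = 0.3420
  age 7: 0.34 × 0.9 = 0.3060
  age 8: 0.24 × 1.2 = 0.2880
R₀ = 0.0000 + 1.0780 + 0.6490 + 0.5850 + 0.3420 + 0.3060 + 0.2880 = 3.2480

3.25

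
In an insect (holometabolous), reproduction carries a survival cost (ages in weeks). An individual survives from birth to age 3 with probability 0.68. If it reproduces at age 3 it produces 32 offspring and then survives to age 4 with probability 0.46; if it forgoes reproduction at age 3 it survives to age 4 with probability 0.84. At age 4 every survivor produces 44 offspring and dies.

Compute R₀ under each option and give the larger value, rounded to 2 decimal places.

35.52

breed at age 3: R₀ = 0.68 × (32 + 0.46 × 44) = 0.68 × 52.2400 = 35.5232
delay to age 4: R₀ = 0.68 × (0.84 × 44) = 0.68 × 36.9600 = 25.1328
Higher: breed at age 3 (35.5232).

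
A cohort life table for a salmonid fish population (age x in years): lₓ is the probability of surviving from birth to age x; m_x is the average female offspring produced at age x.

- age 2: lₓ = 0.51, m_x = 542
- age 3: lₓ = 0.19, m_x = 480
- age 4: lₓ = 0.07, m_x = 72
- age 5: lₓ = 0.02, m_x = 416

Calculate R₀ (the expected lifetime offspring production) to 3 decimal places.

R₀ = Σ lₓ m_x:
  age 2: 0.51 × 542 = 276.4200
  age 3: 0.19 × 480 = 91.2000
  age 4: 0.07 × 72 = 5.0400
  age 5: 0.02 × 416 = 8.3200
R₀ = 276.4200 + 91.2000 + 5.0400 + 8.3200 = 380.9800

380.980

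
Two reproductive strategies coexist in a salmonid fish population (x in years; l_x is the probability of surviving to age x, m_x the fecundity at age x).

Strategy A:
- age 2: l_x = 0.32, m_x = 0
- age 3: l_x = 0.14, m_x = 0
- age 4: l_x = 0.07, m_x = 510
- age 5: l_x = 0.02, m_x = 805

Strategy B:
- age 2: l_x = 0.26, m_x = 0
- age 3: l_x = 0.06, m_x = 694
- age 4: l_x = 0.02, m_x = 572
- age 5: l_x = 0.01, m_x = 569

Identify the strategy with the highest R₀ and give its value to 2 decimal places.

Strategy A: R₀ = 0.32×0 + 0.14×0 + 0.07×510 + 0.02×805 = 51.8000
Strategy B: R₀ = 0.26×0 + 0.06×694 + 0.02×572 + 0.01×569 = 58.7700
Highest R₀: strategy B with 58.7700.

58.77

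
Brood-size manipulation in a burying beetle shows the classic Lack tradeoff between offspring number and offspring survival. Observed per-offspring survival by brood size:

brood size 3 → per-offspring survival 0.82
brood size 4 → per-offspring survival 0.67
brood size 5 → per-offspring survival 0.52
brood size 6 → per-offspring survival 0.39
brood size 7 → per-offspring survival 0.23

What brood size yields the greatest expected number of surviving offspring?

4

Expected surviving offspring = c × s(c):
  c=3: 3 × 0.82 = 2.460
  c=4: 4 × 0.67 = 2.680
  c=5: 5 × 0.52 = 2.600
  c=6: 6 × 0.39 = 2.340
  c=7: 7 × 0.23 = 1.610
Maximum at c = 4 (2.680 surviving offspring).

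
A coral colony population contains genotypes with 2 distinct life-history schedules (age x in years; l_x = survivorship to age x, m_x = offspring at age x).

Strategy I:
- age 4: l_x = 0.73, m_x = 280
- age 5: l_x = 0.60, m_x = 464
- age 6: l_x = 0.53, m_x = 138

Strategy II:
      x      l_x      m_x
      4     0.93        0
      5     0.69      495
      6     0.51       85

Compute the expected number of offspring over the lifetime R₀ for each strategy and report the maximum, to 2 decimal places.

Strategy I: R₀ = 0.73×280 + 0.60×464 + 0.53×138 = 555.9400
Strategy II: R₀ = 0.93×0 + 0.69×495 + 0.51×85 = 384.9000
Highest R₀: strategy I with 555.9400.

555.94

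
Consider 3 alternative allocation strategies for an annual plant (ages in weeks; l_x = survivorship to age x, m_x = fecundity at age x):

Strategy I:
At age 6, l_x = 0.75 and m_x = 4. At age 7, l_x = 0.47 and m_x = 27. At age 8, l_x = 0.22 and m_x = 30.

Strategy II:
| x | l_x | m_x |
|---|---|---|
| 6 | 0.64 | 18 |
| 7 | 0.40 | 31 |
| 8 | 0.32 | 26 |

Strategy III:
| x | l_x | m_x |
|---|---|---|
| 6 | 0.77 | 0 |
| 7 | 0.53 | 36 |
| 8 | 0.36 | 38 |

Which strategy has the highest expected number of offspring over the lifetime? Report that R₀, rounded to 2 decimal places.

32.76

Strategy I: R₀ = 0.75×4 + 0.47×27 + 0.22×30 = 22.2900
Strategy II: R₀ = 0.64×18 + 0.40×31 + 0.32×26 = 32.2400
Strategy III: R₀ = 0.77×0 + 0.53×36 + 0.36×38 = 32.7600
Highest R₀: strategy III with 32.7600.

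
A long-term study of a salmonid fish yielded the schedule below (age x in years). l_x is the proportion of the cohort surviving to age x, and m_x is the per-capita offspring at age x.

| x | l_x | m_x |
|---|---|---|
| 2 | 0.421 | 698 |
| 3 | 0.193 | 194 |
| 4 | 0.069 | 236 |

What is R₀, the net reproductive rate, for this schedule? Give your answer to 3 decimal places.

347.584

R₀ = Σ l_x m_x:
  age 2: 0.421 × 698 = 293.8580
  age 3: 0.193 × 194 = 37.4420
  age 4: 0.069 × 236 = 16.2840
R₀ = 293.8580 + 37.4420 + 16.2840 = 347.5840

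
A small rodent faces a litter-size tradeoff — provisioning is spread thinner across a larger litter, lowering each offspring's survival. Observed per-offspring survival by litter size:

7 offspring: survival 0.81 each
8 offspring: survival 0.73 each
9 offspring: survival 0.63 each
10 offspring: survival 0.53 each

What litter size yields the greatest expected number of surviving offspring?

Expected surviving offspring = c × s(c):
  c=7: 7 × 0.81 = 5.670
  c=8: 8 × 0.73 = 5.840
  c=9: 9 × 0.63 = 5.670
  c=10: 10 × 0.53 = 5.300
Maximum at c = 8 (5.840 surviving offspring).

8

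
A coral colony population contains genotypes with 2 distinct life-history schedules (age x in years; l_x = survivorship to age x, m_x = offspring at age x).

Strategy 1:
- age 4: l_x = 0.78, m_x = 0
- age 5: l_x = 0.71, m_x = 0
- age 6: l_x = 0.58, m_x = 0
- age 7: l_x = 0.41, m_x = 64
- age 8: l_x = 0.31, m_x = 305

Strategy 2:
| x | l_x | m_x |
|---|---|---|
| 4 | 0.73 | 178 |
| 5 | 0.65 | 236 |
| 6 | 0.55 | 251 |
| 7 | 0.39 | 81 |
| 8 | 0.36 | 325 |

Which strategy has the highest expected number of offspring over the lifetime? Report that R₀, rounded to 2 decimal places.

Strategy 1: R₀ = 0.78×0 + 0.71×0 + 0.58×0 + 0.41×64 + 0.31×305 = 120.7900
Strategy 2: R₀ = 0.73×178 + 0.65×236 + 0.55×251 + 0.39×81 + 0.36×325 = 569.9800
Highest R₀: strategy 2 with 569.9800.

569.98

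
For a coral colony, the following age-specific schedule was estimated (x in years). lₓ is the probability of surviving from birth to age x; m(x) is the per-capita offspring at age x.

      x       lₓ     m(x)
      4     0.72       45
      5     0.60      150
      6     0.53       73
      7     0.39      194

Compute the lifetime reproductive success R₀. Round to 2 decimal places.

236.75

R₀ = Σ lₓ m(x):
  age 4: 0.72 × 45 = 32.4000
  age 5: 0.60 × 150 = 90.0000
  age 6: 0.53 × 73 = 38.6900
  age 7: 0.39 × 194 = 75.6600
R₀ = 32.4000 + 90.0000 + 38.6900 + 75.6600 = 236.7500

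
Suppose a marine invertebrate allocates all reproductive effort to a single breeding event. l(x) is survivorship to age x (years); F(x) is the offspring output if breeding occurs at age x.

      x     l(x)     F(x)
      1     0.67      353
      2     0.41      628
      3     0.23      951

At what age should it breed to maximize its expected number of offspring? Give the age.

2

Expected offspring if breeding at age x = l(x) × F(x):
  age 1: 0.67 × 353 = 236.510
  age 2: 0.41 × 628 = 257.480
  age 3: 0.23 × 951 = 218.730
Maximum at age 2 (257.480).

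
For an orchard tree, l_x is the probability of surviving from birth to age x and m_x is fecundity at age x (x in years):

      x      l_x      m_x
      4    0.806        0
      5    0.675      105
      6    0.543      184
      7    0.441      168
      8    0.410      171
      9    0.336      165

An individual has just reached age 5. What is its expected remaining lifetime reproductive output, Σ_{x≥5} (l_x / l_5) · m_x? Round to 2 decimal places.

l_5 = 0.675. Conditional survival from age 5 to x is l_x / l_5.
  x=5: (0.675/0.675) × 105 = 105.0000
  x=6: (0.543/0.675) × 184 = 148.0178
  x=7: (0.441/0.675) × 168 = 109.7600
  x=8: (0.410/0.675) × 171 = 103.8667
  x=9: (0.336/0.675) × 165 = 82.1333
Sum = 105.0000 + 148.0178 + 109.7600 + 103.8667 + 82.1333 = 548.7778

548.78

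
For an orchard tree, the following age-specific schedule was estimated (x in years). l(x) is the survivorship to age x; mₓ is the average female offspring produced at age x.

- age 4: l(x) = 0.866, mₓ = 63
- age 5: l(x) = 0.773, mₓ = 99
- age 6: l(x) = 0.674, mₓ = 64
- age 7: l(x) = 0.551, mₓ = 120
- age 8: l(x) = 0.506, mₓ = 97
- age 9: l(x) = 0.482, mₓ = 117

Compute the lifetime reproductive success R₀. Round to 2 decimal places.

R₀ = Σ l(x) mₓ:
  age 4: 0.866 × 63 = 54.5580
  age 5: 0.773 × 99 = 76.5270
  age 6: 0.674 × 64 = 43.1360
  age 7: 0.551 × 120 = 66.1200
  age 8: 0.506 × 97 = 49.0820
  age 9: 0.482 × 117 = 56.3940
R₀ = 54.5580 + 76.5270 + 43.1360 + 66.1200 + 49.0820 + 56.3940 = 345.8170

345.82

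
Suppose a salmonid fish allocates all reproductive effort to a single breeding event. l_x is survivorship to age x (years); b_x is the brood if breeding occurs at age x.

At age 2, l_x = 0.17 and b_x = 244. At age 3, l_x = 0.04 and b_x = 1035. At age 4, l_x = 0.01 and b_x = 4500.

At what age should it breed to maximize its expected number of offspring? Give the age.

4

Expected offspring if breeding at age x = l_x × b_x:
  age 2: 0.17 × 244 = 41.480
  age 3: 0.04 × 1035 = 41.400
  age 4: 0.01 × 4500 = 45.000
Maximum at age 4 (45.000).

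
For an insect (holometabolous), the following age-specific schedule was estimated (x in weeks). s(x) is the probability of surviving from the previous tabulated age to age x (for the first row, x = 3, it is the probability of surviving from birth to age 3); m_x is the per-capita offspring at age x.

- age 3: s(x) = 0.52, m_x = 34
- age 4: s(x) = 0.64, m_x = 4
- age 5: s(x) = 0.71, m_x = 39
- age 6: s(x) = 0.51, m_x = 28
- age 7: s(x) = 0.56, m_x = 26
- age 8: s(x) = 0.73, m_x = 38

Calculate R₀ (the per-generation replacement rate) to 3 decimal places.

35.227

Survivorship from birth: l_x = s_3·s_4·…·s_x.
  l_3 = 0.52000
  l_4 = 0.33280
  l_5 = 0.23629
  l_6 = 0.12051
  l_7 = 0.06748
  l_8 = 0.04926
R₀ = Σ l_x m_x:
  age 3: 0.52000 × 34 = 17.6800
  age 4: 0.33280 × 4 = 1.3312
  age 5: 0.23629 × 39 = 9.2153
  age 6: 0.12051 × 28 = 3.3743
  age 7: 0.06748 × 26 = 1.7545
  age 8: 0.04926 × 38 = 1.8719
R₀ = 17.6800 + 1.3312 + 9.2153 + 3.3743 + 1.7545 + 1.8719 = 35.2272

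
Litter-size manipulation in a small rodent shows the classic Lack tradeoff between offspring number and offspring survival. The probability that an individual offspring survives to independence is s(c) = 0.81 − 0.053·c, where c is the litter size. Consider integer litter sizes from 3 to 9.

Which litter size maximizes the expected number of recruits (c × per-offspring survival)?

8

Expected recruits = c × s(c):
  c=3: 3 × 0.651 = 1.953
  c=4: 4 × 0.598 = 2.392
  c=5: 5 × 0.545 = 2.725
  c=6: 6 × 0.492 = 2.952
  c=7: 7 × 0.439 = 3.073
  c=8: 8 × 0.386 = 3.088
  c=9: 9 × 0.333 = 2.997
Maximum at c = 8 (3.088 recruits).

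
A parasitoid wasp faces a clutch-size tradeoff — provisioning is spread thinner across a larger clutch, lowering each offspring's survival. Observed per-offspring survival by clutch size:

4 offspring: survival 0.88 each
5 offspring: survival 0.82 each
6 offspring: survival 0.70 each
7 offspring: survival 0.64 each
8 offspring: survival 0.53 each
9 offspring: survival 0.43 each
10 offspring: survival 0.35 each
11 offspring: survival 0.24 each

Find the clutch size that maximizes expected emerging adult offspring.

7

Expected emerging adult offspring = c × s(c):
  c=4: 4 × 0.88 = 3.520
  c=5: 5 × 0.82 = 4.100
  c=6: 6 × 0.70 = 4.200
  c=7: 7 × 0.64 = 4.480
  c=8: 8 × 0.53 = 4.240
  c=9: 9 × 0.43 = 3.870
  c=10: 10 × 0.35 = 3.500
  c=11: 11 × 0.24 = 2.640
Maximum at c = 7 (4.480 emerging adult offspring).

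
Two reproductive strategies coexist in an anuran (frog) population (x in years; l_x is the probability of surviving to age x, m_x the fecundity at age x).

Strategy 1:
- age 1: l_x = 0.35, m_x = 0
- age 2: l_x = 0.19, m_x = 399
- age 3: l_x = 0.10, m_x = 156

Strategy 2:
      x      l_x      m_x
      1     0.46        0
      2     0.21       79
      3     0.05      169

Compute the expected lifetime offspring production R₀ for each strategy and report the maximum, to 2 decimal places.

Strategy 1: R₀ = 0.35×0 + 0.19×399 + 0.10×156 = 91.4100
Strategy 2: R₀ = 0.46×0 + 0.21×79 + 0.05×169 = 25.0400
Highest R₀: strategy 1 with 91.4100.

91.41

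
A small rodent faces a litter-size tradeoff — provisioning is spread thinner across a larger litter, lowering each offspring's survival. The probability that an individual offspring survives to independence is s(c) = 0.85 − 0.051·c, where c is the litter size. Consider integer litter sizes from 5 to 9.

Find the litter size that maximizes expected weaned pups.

8

Expected weaned pups = c × s(c):
  c=5: 5 × 0.595 = 2.975
  c=6: 6 × 0.544 = 3.264
  c=7: 7 × 0.493 = 3.451
  c=8: 8 × 0.442 = 3.536
  c=9: 9 × 0.391 = 3.519
Maximum at c = 8 (3.536 weaned pups).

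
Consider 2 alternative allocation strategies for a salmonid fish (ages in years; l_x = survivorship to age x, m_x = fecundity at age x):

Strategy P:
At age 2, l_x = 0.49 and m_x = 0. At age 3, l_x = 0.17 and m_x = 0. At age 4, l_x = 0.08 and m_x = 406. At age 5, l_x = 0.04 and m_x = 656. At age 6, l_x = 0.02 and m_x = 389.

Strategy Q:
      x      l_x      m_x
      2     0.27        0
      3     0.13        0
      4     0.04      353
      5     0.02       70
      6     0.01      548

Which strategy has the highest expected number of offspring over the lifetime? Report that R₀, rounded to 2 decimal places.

Strategy P: R₀ = 0.49×0 + 0.17×0 + 0.08×406 + 0.04×656 + 0.02×389 = 66.5000
Strategy Q: R₀ = 0.27×0 + 0.13×0 + 0.04×353 + 0.02×70 + 0.01×548 = 21.0000
Highest R₀: strategy P with 66.5000.

66.50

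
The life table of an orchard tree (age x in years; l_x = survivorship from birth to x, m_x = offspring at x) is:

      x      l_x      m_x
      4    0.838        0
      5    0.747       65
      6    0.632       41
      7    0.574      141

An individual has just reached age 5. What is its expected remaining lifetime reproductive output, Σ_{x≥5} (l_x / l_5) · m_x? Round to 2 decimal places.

l_5 = 0.747. Conditional survival from age 5 to x is l_x / l_5.
  x=5: (0.747/0.747) × 65 = 65.0000
  x=6: (0.632/0.747) × 41 = 34.6881
  x=7: (0.574/0.747) × 141 = 108.3454
Sum = 65.0000 + 34.6881 + 108.3454 = 208.0335

208.03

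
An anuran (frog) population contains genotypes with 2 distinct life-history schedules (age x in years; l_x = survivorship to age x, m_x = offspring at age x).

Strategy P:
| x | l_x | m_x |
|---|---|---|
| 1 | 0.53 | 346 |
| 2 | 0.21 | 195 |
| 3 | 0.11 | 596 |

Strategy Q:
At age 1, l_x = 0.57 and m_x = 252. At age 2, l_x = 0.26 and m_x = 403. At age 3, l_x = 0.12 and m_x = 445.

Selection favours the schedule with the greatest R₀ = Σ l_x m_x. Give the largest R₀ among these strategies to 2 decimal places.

301.82

Strategy P: R₀ = 0.53×346 + 0.21×195 + 0.11×596 = 289.8900
Strategy Q: R₀ = 0.57×252 + 0.26×403 + 0.12×445 = 301.8200
Highest R₀: strategy Q with 301.8200.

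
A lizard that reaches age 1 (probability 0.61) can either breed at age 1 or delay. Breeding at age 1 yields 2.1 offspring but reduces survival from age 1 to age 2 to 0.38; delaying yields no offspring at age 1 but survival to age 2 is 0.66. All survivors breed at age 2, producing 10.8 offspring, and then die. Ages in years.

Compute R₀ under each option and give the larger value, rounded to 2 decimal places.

breed at age 1: R₀ = 0.61 × (2.1 + 0.38 × 10.8) = 0.61 × 6.2040 = 3.7844
delay to age 2: R₀ = 0.61 × (0.66 × 10.8) = 0.61 × 7.1280 = 4.3481
Higher: delay to age 2 (4.3481).

4.35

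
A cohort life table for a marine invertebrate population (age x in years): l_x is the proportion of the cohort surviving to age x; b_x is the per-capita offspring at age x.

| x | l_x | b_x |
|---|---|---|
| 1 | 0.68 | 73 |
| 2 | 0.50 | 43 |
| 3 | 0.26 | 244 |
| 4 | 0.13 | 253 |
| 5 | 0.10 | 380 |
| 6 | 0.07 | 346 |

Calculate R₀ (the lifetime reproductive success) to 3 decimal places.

R₀ = Σ l_x b_x:
  age 1: 0.68 × 73 = 49.6400
  age 2: 0.50 × 43 = 21.5000
  age 3: 0.26 × 244 = 63.4400
  age 4: 0.13 × 253 = 32.8900
  age 5: 0.10 × 380 = 38.0000
  age 6: 0.07 × 346 = 24.2200
R₀ = 49.6400 + 21.5000 + 63.4400 + 32.8900 + 38.0000 + 24.2200 = 229.6900

229.690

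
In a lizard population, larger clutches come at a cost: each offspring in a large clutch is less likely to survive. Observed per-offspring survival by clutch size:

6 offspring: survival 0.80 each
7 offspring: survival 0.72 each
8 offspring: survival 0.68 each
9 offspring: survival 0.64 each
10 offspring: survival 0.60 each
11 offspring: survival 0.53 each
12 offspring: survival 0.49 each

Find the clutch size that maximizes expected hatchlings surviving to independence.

10

Expected hatchlings surviving to independence = c × s(c):
  c=6: 6 × 0.80 = 4.800
  c=7: 7 × 0.72 = 5.040
  c=8: 8 × 0.68 = 5.440
  c=9: 9 × 0.64 = 5.760
  c=10: 10 × 0.60 = 6.000
  c=11: 11 × 0.53 = 5.830
  c=12: 12 × 0.49 = 5.880
Maximum at c = 10 (6.000 hatchlings surviving to independence).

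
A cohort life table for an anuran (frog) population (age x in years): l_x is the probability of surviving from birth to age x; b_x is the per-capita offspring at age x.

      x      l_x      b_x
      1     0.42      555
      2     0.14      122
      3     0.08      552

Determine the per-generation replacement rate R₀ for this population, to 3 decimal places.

294.340

R₀ = Σ l_x b_x:
  age 1: 0.42 × 555 = 233.1000
  age 2: 0.14 × 122 = 17.0800
  age 3: 0.08 × 552 = 44.1600
R₀ = 233.1000 + 17.0800 + 44.1600 = 294.3400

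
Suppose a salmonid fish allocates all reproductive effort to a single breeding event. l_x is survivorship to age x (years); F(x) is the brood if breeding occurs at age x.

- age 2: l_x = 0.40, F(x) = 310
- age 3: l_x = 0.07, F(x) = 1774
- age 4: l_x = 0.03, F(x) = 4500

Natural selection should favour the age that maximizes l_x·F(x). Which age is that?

Expected offspring if breeding at age x = l_x × F(x):
  age 2: 0.40 × 310 = 124.000
  age 3: 0.07 × 1774 = 124.180
  age 4: 0.03 × 4500 = 135.000
Maximum at age 4 (135.000).

4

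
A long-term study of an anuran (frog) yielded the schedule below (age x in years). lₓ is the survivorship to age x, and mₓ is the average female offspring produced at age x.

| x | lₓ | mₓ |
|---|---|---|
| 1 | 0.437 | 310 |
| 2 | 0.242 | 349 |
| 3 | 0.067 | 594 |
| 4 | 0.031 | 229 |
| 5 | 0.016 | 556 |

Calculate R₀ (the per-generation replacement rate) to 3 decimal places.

R₀ = Σ lₓ mₓ:
  age 1: 0.437 × 310 = 135.4700
  age 2: 0.242 × 349 = 84.4580
  age 3: 0.067 × 594 = 39.7980
  age 4: 0.031 × 229 = 7.0990
  age 5: 0.016 × 556 = 8.8960
R₀ = 135.4700 + 84.4580 + 39.7980 + 7.0990 + 8.8960 = 275.7210

275.721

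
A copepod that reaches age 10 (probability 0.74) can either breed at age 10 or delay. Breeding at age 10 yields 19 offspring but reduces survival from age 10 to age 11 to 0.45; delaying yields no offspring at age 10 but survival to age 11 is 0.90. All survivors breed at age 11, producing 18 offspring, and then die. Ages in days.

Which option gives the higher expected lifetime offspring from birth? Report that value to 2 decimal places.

20.05

breed at age 10: R₀ = 0.74 × (19 + 0.45 × 18) = 0.74 × 27.1000 = 20.0540
delay to age 11: R₀ = 0.74 × (0.90 × 18) = 0.74 × 16.2000 = 11.9880
Higher: breed at age 10 (20.0540).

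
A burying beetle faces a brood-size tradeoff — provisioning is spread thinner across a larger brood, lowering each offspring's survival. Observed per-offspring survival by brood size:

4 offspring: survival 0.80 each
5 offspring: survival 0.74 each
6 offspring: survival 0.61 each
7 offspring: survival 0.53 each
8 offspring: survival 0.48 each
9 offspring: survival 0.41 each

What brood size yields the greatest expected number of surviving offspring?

Expected surviving offspring = c × s(c):
  c=4: 4 × 0.80 = 3.200
  c=5: 5 × 0.74 = 3.700
  c=6: 6 × 0.61 = 3.660
  c=7: 7 × 0.53 = 3.710
  c=8: 8 × 0.48 = 3.840
  c=9: 9 × 0.41 = 3.690
Maximum at c = 8 (3.840 surviving offspring).

8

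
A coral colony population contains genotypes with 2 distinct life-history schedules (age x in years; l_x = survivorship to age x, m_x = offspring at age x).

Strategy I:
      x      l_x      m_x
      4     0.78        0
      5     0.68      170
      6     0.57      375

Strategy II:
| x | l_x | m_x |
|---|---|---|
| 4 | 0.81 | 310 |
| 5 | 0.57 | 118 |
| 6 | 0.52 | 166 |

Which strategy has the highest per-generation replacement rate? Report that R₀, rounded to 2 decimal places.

404.68

Strategy I: R₀ = 0.78×0 + 0.68×170 + 0.57×375 = 329.3500
Strategy II: R₀ = 0.81×310 + 0.57×118 + 0.52×166 = 404.6800
Highest R₀: strategy II with 404.6800.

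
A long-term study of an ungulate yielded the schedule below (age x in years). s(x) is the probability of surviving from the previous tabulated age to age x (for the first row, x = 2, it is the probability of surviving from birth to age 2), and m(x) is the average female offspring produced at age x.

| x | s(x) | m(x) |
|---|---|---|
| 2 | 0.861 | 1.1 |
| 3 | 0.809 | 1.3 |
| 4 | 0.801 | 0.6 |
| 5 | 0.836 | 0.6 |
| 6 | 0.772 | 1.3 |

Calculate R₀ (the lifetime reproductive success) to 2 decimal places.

Survivorship from birth: l_x = s_2·s_3·…·s_x.
  l_2 = 0.86100
  l_3 = 0.69655
  l_4 = 0.55794
  l_5 = 0.46643
  l_6 = 0.36009
R₀ = Σ l_x m(x):
  age 2: 0.86100 × 1.1 = 0.9471
  age 3: 0.69655 × 1.3 = 0.9055
  age 4: 0.55794 × 0.6 = 0.3348
  age 5: 0.46643 × 0.6 = 0.2799
  age 6: 0.36009 × 1.3 = 0.4681
R₀ = 0.9471 + 0.9055 + 0.3348 + 0.2799 + 0.4681 = 2.9354

2.94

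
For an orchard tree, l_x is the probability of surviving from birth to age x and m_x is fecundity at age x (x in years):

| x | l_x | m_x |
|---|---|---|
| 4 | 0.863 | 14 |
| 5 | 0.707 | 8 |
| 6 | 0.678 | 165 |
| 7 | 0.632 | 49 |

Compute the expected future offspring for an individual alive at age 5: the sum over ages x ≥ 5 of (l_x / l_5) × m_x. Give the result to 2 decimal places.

210.03

l_5 = 0.707. Conditional survival from age 5 to x is l_x / l_5.
  x=5: (0.707/0.707) × 8 = 8.0000
  x=6: (0.678/0.707) × 165 = 158.2320
  x=7: (0.632/0.707) × 49 = 43.8020
Sum = 8.0000 + 158.2320 + 43.8020 = 210.0339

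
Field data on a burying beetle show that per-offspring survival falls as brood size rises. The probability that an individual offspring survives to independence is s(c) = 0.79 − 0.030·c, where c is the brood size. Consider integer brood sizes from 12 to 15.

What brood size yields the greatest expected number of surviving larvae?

13

Expected surviving larvae = c × s(c):
  c=12: 12 × 0.430 = 5.160
  c=13: 13 × 0.400 = 5.200
  c=14: 14 × 0.370 = 5.180
  c=15: 15 × 0.340 = 5.100
Maximum at c = 13 (5.200 surviving larvae).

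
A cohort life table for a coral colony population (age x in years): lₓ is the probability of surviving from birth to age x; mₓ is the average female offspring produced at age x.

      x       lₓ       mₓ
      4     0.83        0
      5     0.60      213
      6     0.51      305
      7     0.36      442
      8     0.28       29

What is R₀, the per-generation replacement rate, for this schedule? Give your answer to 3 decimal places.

450.590

R₀ = Σ lₓ mₓ:
  age 4: 0.83 × 0 = 0.0000
  age 5: 0.60 × 213 = 127.8000
  age 6: 0.51 × 305 = 155.5500
  age 7: 0.36 × 442 = 159.1200
  age 8: 0.28 × 29 = 8.1200
R₀ = 0.0000 + 127.8000 + 155.5500 + 159.1200 + 8.1200 = 450.5900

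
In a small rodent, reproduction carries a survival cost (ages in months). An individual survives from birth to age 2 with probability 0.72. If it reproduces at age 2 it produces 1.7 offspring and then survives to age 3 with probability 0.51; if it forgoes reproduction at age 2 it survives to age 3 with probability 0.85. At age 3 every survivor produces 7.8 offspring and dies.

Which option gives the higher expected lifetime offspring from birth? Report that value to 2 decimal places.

breed at age 2: R₀ = 0.72 × (1.7 + 0.51 × 7.8) = 0.72 × 5.6780 = 4.0882
delay to age 3: R₀ = 0.72 × (0.85 × 7.8) = 0.72 × 6.6300 = 4.7736
Higher: delay to age 3 (4.7736).

4.77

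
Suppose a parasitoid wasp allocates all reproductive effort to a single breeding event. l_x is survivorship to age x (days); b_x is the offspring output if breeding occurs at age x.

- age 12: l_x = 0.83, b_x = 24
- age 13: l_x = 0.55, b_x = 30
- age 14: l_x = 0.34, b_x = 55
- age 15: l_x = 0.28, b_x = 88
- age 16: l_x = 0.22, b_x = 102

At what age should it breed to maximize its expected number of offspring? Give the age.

15

Expected offspring if breeding at age x = l_x × b_x:
  age 12: 0.83 × 24 = 19.920
  age 13: 0.55 × 30 = 16.500
  age 14: 0.34 × 55 = 18.700
  age 15: 0.28 × 88 = 24.640
  age 16: 0.22 × 102 = 22.440
Maximum at age 15 (24.640).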